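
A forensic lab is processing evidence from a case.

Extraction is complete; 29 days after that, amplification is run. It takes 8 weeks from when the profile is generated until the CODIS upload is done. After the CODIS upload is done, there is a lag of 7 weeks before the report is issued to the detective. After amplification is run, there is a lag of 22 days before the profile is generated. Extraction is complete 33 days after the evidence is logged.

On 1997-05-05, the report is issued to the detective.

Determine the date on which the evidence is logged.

The report is issued to the detective: May 5, 1997.
The CODIS upload is done: May 5, 1997 − 7 weeks = Mar 17, 1997.
The profile is generated: Mar 17, 1997 − 8 weeks = Jan 20, 1997.
Amplification is run: Jan 20, 1997 − 22 days = Dec 29, 1996.
Extraction is complete: Dec 29, 1996 − 29 days = Nov 30, 1996.
The evidence is logged: Nov 30, 1996 − 33 days = Oct 28, 1996.

1996-10-28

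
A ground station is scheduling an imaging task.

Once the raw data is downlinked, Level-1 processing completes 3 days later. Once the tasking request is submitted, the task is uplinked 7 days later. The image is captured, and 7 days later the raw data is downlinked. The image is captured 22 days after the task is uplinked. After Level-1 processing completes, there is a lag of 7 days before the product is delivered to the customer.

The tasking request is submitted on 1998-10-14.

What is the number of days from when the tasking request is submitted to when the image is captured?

29 days

Causal path: the tasking request is submitted → the task is uplinked → the image is captured.
Total delay along the path: 7 + 22 = 29 days.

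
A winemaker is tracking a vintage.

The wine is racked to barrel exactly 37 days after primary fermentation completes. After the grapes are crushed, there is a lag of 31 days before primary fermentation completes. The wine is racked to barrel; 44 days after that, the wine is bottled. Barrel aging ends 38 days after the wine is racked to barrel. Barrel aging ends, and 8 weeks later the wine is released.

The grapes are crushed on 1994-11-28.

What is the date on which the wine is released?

1995-05-09

The grapes are crushed: Nov 28, 1994.
Primary fermentation completes: Nov 28, 1994 + 31 days = Dec 29, 1994.
The wine is racked to barrel: Dec 29, 1994 + 37 days = Feb 4, 1995.
Barrel aging ends: Feb 4, 1995 + 38 days = Mar 14, 1995.
The wine is released: Mar 14, 1995 + 8 weeks = May 9, 1995.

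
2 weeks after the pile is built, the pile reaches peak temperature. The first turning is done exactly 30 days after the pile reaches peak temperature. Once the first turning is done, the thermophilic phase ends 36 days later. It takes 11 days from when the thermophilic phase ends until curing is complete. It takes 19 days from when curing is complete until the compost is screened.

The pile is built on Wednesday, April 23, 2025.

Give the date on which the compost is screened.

Monday, August 11, 2025

The pile is built: Apr 23, 2025.
The pile reaches peak temperature: Apr 23, 2025 + 2 weeks = May 7, 2025.
The first turning is done: May 7, 2025 + 30 days = Jun 6, 2025.
The thermophilic phase ends: Jun 6, 2025 + 36 days = Jul 12, 2025.
Curing is complete: Jul 12, 2025 + 11 days = Jul 23, 2025.
The compost is screened: Jul 23, 2025 + 19 days = Aug 11, 2025.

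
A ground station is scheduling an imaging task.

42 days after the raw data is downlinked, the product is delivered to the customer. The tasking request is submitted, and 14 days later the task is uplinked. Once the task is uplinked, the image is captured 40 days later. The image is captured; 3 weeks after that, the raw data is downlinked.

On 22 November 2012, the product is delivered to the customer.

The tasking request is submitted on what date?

28 July 2012

The product is delivered to the customer: Nov 22, 2012.
The raw data is downlinked: Nov 22, 2012 − 42 days = Oct 11, 2012.
The image is captured: Oct 11, 2012 − 3 weeks = Sep 20, 2012.
The task is uplinked: Sep 20, 2012 − 40 days = Aug 11, 2012.
The tasking request is submitted: Aug 11, 2012 − 14 days = Jul 28, 2012.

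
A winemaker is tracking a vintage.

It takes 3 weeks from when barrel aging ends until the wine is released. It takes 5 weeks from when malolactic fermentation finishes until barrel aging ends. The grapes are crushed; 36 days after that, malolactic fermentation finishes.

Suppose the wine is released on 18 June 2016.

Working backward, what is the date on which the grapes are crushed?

The wine is released: Jun 18, 2016.
Barrel aging ends: Jun 18, 2016 − 3 weeks = May 28, 2016.
Malolactic fermentation finishes: May 28, 2016 − 5 weeks = Apr 23, 2016.
The grapes are crushed: Apr 23, 2016 − 36 days = Mar 18, 2016.

18 March 2016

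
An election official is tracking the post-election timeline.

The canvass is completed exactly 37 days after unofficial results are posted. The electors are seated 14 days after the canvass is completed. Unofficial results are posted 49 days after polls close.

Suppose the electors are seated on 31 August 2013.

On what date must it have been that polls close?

23 May 2013

The electors are seated: Aug 31, 2013.
The canvass is completed: Aug 31, 2013 − 14 days = Aug 17, 2013.
Unofficial results are posted: Aug 17, 2013 − 37 days = Jul 11, 2013.
Polls close: Jul 11, 2013 − 49 days = May 23, 2013.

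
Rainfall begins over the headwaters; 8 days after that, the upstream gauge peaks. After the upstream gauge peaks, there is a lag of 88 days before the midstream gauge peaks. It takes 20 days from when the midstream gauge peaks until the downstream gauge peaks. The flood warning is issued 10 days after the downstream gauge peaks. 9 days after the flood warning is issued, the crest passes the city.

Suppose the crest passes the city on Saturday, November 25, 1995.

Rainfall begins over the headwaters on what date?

The crest passes the city: Nov 25, 1995.
The flood warning is issued: Nov 25, 1995 − 9 days = Nov 16, 1995.
The downstream gauge peaks: Nov 16, 1995 − 10 days = Nov 6, 1995.
The midstream gauge peaks: Nov 6, 1995 − 20 days = Oct 17, 1995.
The upstream gauge peaks: Oct 17, 1995 − 88 days = Jul 21, 1995.
Rainfall begins over the headwaters: Jul 21, 1995 − 8 days = Jul 13, 1995.

Thursday, July 13, 1995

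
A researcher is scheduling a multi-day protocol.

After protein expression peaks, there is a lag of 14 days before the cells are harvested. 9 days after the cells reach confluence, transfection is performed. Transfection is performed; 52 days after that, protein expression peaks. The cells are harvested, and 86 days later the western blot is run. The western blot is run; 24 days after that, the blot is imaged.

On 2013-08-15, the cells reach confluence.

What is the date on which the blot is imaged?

The cells reach confluence: Aug 15, 2013.
Transfection is performed: Aug 15, 2013 + 9 days = Aug 24, 2013.
Protein expression peaks: Aug 24, 2013 + 52 days = Oct 15, 2013.
The cells are harvested: Oct 15, 2013 + 14 days = Oct 29, 2013.
The western blot is run: Oct 29, 2013 + 86 days = Jan 23, 2014.
The blot is imaged: Jan 23, 2014 + 24 days = Feb 16, 2014.

2014-02-16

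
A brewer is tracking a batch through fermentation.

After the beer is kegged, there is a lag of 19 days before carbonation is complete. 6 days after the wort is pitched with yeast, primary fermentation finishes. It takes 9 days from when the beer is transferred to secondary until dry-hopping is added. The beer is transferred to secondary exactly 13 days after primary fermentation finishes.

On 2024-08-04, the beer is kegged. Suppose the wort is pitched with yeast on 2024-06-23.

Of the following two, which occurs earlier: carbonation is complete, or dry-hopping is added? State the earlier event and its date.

Dry-hopping is added — 2024-07-21

The beer is kegged: Aug 4, 2024.
Carbonation is complete: Aug 4, 2024 + 19 days = Aug 23, 2024.
The wort is pitched with yeast: Jun 23, 2024.
Primary fermentation finishes: Jun 23, 2024 + 6 days = Jun 29, 2024.
The beer is transferred to secondary: Jun 29, 2024 + 13 days = Jul 12, 2024.
Dry-hopping is added: Jul 12, 2024 + 9 days = Jul 21, 2024.
Comparing: carbonation is complete on Aug 23, 2024 vs dry-hopping is added on Jul 21, 2024. Earlier: dry-hopping is added.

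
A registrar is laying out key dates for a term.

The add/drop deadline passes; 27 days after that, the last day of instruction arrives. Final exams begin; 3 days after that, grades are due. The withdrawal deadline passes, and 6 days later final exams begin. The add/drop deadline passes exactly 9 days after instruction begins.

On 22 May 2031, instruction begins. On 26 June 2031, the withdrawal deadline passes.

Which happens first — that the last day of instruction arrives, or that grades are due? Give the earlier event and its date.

Instruction begins: May 22, 2031.
The add/drop deadline passes: May 22, 2031 + 9 days = May 31, 2031.
The last day of instruction arrives: May 31, 2031 + 27 days = Jun 27, 2031.
The withdrawal deadline passes: Jun 26, 2031.
Final exams begin: Jun 26, 2031 + 6 days = Jul 2, 2031.
Grades are due: Jul 2, 2031 + 3 days = Jul 5, 2031.
Comparing: the last day of instruction arrives on Jun 27, 2031 vs grades are due on Jul 5, 2031. Earlier: the last day of instruction arrives.

The last day of instruction arrives — 27 June 2031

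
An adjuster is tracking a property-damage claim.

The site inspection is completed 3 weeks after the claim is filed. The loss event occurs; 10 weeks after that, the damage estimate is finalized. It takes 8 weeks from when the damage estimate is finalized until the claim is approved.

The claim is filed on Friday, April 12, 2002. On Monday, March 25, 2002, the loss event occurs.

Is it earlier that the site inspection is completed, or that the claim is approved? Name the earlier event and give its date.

The claim is filed: Apr 12, 2002.
The site inspection is completed: Apr 12, 2002 + 3 weeks = May 3, 2002.
The loss event occurs: Mar 25, 2002.
The damage estimate is finalized: Mar 25, 2002 + 10 weeks = Jun 3, 2002.
The claim is approved: Jun 3, 2002 + 8 weeks = Jul 29, 2002.
Comparing: the site inspection is completed on May 3, 2002 vs the claim is approved on Jul 29, 2002. Earlier: the site inspection is completed.

The site inspection is completed — Friday, May 3, 2002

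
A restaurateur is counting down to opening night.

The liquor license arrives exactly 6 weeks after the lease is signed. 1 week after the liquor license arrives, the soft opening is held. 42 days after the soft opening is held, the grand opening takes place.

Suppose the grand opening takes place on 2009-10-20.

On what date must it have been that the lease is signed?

The grand opening takes place: Oct 20, 2009.
The soft opening is held: Oct 20, 2009 − 42 days = Sep 8, 2009.
The liquor license arrives: Sep 8, 2009 − 1 week = Sep 1, 2009.
The lease is signed: Sep 1, 2009 − 6 weeks = Jul 21, 2009.

2009-07-21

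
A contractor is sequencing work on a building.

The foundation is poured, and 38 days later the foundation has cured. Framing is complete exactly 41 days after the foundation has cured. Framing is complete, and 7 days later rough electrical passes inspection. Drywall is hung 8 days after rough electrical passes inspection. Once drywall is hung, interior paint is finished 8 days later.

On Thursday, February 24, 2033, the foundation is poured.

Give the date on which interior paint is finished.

The foundation is poured: Feb 24, 2033.
The foundation has cured: Feb 24, 2033 + 38 days = Apr 3, 2033.
Framing is complete: Apr 3, 2033 + 41 days = May 14, 2033.
Rough electrical passes inspection: May 14, 2033 + 7 days = May 21, 2033.
Drywall is hung: May 21, 2033 + 8 days = May 29, 2033.
Interior paint is finished: May 29, 2033 + 8 days = Jun 6, 2033.

Monday, June 6, 2033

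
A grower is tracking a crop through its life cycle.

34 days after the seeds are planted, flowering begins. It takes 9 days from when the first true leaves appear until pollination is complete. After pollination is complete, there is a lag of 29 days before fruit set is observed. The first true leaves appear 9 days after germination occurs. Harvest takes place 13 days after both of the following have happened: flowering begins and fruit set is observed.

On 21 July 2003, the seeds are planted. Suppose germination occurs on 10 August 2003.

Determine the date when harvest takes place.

9 October 2003

The seeds are planted: Jul 21, 2003.
Flowering begins: Jul 21, 2003 + 34 days = Aug 24, 2003.
Germination occurs: Aug 10, 2003.
The first true leaves appear: Aug 10, 2003 + 9 days = Aug 19, 2003.
Pollination is complete: Aug 19, 2003 + 9 days = Aug 28, 2003.
Fruit set is observed: Aug 28, 2003 + 29 days = Sep 26, 2003.
Both prerequisites met — flowering begins (Aug 24, 2003), fruit set is observed (Sep 26, 2003); the later is Sep 26, 2003.
Harvest takes place: Sep 26, 2003 + 13 days = Oct 9, 2003.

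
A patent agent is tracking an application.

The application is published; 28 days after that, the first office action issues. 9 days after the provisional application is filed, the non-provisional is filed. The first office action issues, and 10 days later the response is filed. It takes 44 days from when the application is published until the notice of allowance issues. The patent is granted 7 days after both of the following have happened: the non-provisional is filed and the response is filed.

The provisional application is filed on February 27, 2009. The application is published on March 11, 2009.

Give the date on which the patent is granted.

The provisional application is filed: Feb 27, 2009.
The non-provisional is filed: Feb 27, 2009 + 9 days = Mar 8, 2009.
The application is published: Mar 11, 2009.
The first office action issues: Mar 11, 2009 + 28 days = Apr 8, 2009.
The response is filed: Apr 8, 2009 + 10 days = Apr 18, 2009.
Both prerequisites met — the non-provisional is filed (Mar 8, 2009), the response is filed (Apr 18, 2009); the later is Apr 18, 2009.
The patent is granted: Apr 18, 2009 + 7 days = Apr 25, 2009.

April 25, 2009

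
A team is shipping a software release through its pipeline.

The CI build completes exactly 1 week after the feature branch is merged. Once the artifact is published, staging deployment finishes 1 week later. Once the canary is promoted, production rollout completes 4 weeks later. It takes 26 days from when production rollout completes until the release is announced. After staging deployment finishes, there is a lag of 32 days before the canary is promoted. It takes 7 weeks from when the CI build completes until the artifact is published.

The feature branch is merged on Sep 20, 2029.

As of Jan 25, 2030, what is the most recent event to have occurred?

The feature branch is merged: Sep 20, 2029.
The CI build completes: Sep 20, 2029 + 1 week = Sep 27, 2029.
The artifact is published: Sep 27, 2029 + 7 weeks = Nov 15, 2029.
Staging deployment finishes: Nov 15, 2029 + 1 week = Nov 22, 2029.
The canary is promoted: Nov 22, 2029 + 32 days = Dec 24, 2029.
Production rollout completes: Dec 24, 2029 + 4 weeks = Jan 21, 2030.
The release is announced: Jan 21, 2030 + 26 days = Feb 16, 2030.
Jan 25, 2030 falls between when production rollout completes (Jan 21, 2030) and when the release is announced (Feb 16, 2030).

Production rollout completes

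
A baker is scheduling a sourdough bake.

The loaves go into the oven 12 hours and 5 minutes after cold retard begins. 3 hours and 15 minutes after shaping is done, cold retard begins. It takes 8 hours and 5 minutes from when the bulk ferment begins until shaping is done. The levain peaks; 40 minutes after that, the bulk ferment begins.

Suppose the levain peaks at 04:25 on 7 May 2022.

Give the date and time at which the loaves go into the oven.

The levain peaks: 04:25 May 7, 2022.
The bulk ferment begins: 04:25 May 7, 2022 + 40m = 05:05 May 7, 2022.
Shaping is done: 05:05 May 7, 2022 + 8h05m = 13:10 May 7, 2022.
Cold retard begins: 13:10 May 7, 2022 + 3h15m = 16:25 May 7, 2022.
The loaves go into the oven: 16:25 May 7, 2022 + 12h05m = 04:30 May 8, 2022.

04:30 on 8 May 2022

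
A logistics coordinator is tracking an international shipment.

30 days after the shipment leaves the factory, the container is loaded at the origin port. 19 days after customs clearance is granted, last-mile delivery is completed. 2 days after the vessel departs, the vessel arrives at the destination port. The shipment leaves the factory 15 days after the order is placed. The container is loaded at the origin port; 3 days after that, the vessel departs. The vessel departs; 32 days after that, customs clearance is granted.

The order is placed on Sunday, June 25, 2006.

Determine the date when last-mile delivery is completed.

Monday, October 2, 2006

The order is placed: Jun 25, 2006.
The shipment leaves the factory: Jun 25, 2006 + 15 days = Jul 10, 2006.
The container is loaded at the origin port: Jul 10, 2006 + 30 days = Aug 9, 2006.
The vessel departs: Aug 9, 2006 + 3 days = Aug 12, 2006.
Customs clearance is granted: Aug 12, 2006 + 32 days = Sep 13, 2006.
Last-mile delivery is completed: Sep 13, 2006 + 19 days = Oct 2, 2006.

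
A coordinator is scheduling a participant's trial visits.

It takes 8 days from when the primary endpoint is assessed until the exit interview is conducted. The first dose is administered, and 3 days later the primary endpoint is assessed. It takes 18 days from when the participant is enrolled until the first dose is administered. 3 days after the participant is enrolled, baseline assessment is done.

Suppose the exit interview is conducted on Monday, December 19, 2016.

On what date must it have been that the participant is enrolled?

The exit interview is conducted: Dec 19, 2016.
The primary endpoint is assessed: Dec 19, 2016 − 8 days = Dec 11, 2016.
The first dose is administered: Dec 11, 2016 − 3 days = Dec 8, 2016.
The participant is enrolled: Dec 8, 2016 − 18 days = Nov 20, 2016.

Sunday, November 20, 2016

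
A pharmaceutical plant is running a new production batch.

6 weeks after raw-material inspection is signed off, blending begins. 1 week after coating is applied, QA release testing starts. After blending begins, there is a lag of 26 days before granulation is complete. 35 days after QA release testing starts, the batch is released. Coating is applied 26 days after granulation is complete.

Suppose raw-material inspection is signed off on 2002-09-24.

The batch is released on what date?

2003-02-07

Raw-material inspection is signed off: Sep 24, 2002.
Blending begins: Sep 24, 2002 + 6 weeks = Nov 5, 2002.
Granulation is complete: Nov 5, 2002 + 26 days = Dec 1, 2002.
Coating is applied: Dec 1, 2002 + 26 days = Dec 27, 2002.
QA release testing starts: Dec 27, 2002 + 1 week = Jan 3, 2003.
The batch is released: Jan 3, 2003 + 35 days = Feb 7, 2003.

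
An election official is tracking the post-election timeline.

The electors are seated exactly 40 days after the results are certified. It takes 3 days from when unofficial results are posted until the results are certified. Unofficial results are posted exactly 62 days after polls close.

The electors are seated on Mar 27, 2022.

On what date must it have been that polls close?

The electors are seated: Mar 27, 2022.
The results are certified: Mar 27, 2022 − 40 days = Feb 15, 2022.
Unofficial results are posted: Feb 15, 2022 − 3 days = Feb 12, 2022.
Polls close: Feb 12, 2022 − 62 days = Dec 12, 2021.

Dec 12, 2021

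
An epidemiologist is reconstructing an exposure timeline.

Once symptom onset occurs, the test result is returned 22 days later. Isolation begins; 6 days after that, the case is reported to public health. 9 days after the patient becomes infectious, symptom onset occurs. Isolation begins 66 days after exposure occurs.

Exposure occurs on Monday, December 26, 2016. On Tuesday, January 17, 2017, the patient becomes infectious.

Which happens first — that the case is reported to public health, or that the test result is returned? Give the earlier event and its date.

Exposure occurs: Dec 26, 2016.
Isolation begins: Dec 26, 2016 + 66 days = Mar 2, 2017.
The case is reported to public health: Mar 2, 2017 + 6 days = Mar 8, 2017.
The patient becomes infectious: Jan 17, 2017.
Symptom onset occurs: Jan 17, 2017 + 9 days = Jan 26, 2017.
The test result is returned: Jan 26, 2017 + 22 days = Feb 17, 2017.
Comparing: the case is reported to public health on Mar 8, 2017 vs the test result is returned on Feb 17, 2017. Earlier: the test result is returned.

The test result is returned — Friday, February 17, 2017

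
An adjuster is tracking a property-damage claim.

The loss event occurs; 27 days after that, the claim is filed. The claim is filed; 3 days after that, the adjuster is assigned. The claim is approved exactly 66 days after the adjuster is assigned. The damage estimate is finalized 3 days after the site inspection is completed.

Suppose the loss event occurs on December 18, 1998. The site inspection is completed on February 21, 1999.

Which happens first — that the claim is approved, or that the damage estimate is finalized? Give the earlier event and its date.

The damage estimate is finalized — February 24, 1999

The loss event occurs: Dec 18, 1998.
The claim is filed: Dec 18, 1998 + 27 days = Jan 14, 1999.
The adjuster is assigned: Jan 14, 1999 + 3 days = Jan 17, 1999.
The claim is approved: Jan 17, 1999 + 66 days = Mar 24, 1999.
The site inspection is completed: Feb 21, 1999.
The damage estimate is finalized: Feb 21, 1999 + 3 days = Feb 24, 1999.
Comparing: the claim is approved on Mar 24, 1999 vs the damage estimate is finalized on Feb 24, 1999. Earlier: the damage estimate is finalized.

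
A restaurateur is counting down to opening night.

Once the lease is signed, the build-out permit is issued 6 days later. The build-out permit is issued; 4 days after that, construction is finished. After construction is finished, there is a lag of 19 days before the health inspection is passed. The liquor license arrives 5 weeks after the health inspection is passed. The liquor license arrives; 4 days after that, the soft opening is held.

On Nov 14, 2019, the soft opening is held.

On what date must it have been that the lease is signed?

The soft opening is held: Nov 14, 2019.
The liquor license arrives: Nov 14, 2019 − 4 days = Nov 10, 2019.
The health inspection is passed: Nov 10, 2019 − 5 weeks = Oct 6, 2019.
Construction is finished: Oct 6, 2019 − 19 days = Sep 17, 2019.
The build-out permit is issued: Sep 17, 2019 − 4 days = Sep 13, 2019.
The lease is signed: Sep 13, 2019 − 6 days = Sep 7, 2019.

Sep 7, 2019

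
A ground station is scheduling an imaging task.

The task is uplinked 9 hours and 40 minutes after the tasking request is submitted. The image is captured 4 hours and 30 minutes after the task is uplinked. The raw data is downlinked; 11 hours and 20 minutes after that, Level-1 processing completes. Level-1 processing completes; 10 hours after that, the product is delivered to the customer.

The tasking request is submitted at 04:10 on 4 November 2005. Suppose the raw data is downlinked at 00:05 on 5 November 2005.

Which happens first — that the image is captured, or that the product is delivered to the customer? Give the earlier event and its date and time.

The tasking request is submitted: 04:10 Nov 4, 2005.
The task is uplinked: 04:10 Nov 4, 2005 + 9h40m = 13:50 Nov 4, 2005.
The image is captured: 13:50 Nov 4, 2005 + 4h30m = 18:20 Nov 4, 2005.
The raw data is downlinked: 00:05 Nov 5, 2005.
Level-1 processing completes: 00:05 Nov 5, 2005 + 11h20m = 11:25 Nov 5, 2005.
The product is delivered to the customer: 11:25 Nov 5, 2005 + 10h = 21:25 Nov 5, 2005.
Comparing: the image is captured at 18:20 Nov 4, 2005 vs the product is delivered to the customer at 21:25 Nov 5, 2005. Earlier: the image is captured.

The image is captured — 18:20 on 4 November 2005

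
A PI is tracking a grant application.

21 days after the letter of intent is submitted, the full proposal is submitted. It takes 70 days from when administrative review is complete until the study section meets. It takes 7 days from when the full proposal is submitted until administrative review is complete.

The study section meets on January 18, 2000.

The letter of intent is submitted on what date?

The study section meets: Jan 18, 2000.
Administrative review is complete: Jan 18, 2000 − 70 days = Nov 9, 1999.
The full proposal is submitted: Nov 9, 1999 − 7 days = Nov 2, 1999.
The letter of intent is submitted: Nov 2, 1999 − 21 days = Oct 12, 1999.

October 12, 1999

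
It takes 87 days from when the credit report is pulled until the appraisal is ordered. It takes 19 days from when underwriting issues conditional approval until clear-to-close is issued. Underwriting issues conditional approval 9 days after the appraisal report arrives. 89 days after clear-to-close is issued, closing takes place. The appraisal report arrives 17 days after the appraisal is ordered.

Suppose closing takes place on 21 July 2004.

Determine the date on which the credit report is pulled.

Closing takes place: Jul 21, 2004.
Clear-to-close is issued: Jul 21, 2004 − 89 days = Apr 23, 2004.
Underwriting issues conditional approval: Apr 23, 2004 − 19 days = Apr 4, 2004.
The appraisal report arrives: Apr 4, 2004 − 9 days = Mar 26, 2004.
The appraisal is ordered: Mar 26, 2004 − 17 days = Mar 9, 2004.
The credit report is pulled: Mar 9, 2004 − 87 days = Dec 13, 2003.

13 December 2003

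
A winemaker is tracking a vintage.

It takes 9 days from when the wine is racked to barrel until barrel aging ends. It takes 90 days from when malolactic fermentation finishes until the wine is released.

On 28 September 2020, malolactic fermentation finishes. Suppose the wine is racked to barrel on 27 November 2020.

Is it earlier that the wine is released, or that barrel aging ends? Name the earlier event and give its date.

Barrel aging ends — 6 December 2020

Malolactic fermentation finishes: Sep 28, 2020.
The wine is released: Sep 28, 2020 + 90 days = Dec 27, 2020.
The wine is racked to barrel: Nov 27, 2020.
Barrel aging ends: Nov 27, 2020 + 9 days = Dec 6, 2020.
Comparing: the wine is released on Dec 27, 2020 vs barrel aging ends on Dec 6, 2020. Earlier: barrel aging ends.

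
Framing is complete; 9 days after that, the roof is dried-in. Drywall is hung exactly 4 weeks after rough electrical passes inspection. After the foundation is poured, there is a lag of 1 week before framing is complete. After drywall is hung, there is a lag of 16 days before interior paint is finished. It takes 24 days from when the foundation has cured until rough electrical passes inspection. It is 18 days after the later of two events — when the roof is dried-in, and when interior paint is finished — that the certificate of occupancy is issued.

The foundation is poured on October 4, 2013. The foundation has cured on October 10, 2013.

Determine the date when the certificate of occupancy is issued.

January 4, 2014

The foundation is poured: Oct 4, 2013.
Framing is complete: Oct 4, 2013 + 1 week = Oct 11, 2013.
The roof is dried-in: Oct 11, 2013 + 9 days = Oct 20, 2013.
The foundation has cured: Oct 10, 2013.
Rough electrical passes inspection: Oct 10, 2013 + 24 days = Nov 3, 2013.
Drywall is hung: Nov 3, 2013 + 4 weeks = Dec 1, 2013.
Interior paint is finished: Dec 1, 2013 + 16 days = Dec 17, 2013.
Both prerequisites met — the roof is dried-in (Oct 20, 2013), interior paint is finished (Dec 17, 2013); the later is Dec 17, 2013.
The certificate of occupancy is issued: Dec 17, 2013 + 18 days = Jan 4, 2014.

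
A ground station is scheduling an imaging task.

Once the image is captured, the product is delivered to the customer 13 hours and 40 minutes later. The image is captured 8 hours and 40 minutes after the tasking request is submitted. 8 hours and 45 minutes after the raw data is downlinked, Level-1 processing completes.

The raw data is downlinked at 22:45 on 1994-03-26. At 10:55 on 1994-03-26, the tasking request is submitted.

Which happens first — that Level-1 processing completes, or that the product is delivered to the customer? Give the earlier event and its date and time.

Level-1 processing completes — 07:30 on 1994-03-27

The raw data is downlinked: 22:45 Mar 26, 1994.
Level-1 processing completes: 22:45 Mar 26, 1994 + 8h45m = 07:30 Mar 27, 1994.
The tasking request is submitted: 10:55 Mar 26, 1994.
The image is captured: 10:55 Mar 26, 1994 + 8h40m = 19:35 Mar 26, 1994.
The product is delivered to the customer: 19:35 Mar 26, 1994 + 13h40m = 09:15 Mar 27, 1994.
Comparing: Level-1 processing completes at 07:30 Mar 27, 1994 vs the product is delivered to the customer at 09:15 Mar 27, 1994. Earlier: Level-1 processing completes.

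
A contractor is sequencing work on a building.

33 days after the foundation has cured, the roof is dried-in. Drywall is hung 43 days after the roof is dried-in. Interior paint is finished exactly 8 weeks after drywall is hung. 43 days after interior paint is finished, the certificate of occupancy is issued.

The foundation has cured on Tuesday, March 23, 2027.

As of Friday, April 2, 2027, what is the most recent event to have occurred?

The foundation has cured

The foundation has cured: Mar 23, 2027.
The roof is dried-in: Mar 23, 2027 + 33 days = Apr 25, 2027.
Drywall is hung: Apr 25, 2027 + 43 days = Jun 7, 2027.
Interior paint is finished: Jun 7, 2027 + 8 weeks = Aug 2, 2027.
The certificate of occupancy is issued: Aug 2, 2027 + 43 days = Sep 14, 2027.
Apr 2, 2027 falls between when the foundation has cured (Mar 23, 2027) and when the roof is dried-in (Apr 25, 2027).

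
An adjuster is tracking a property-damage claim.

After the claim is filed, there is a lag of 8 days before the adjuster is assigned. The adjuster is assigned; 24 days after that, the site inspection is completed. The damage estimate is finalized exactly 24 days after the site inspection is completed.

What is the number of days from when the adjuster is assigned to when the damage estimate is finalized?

Causal path: the adjuster is assigned → the site inspection is completed → the damage estimate is finalized.
Total delay along the path: 24 + 24 = 48 days.

48 days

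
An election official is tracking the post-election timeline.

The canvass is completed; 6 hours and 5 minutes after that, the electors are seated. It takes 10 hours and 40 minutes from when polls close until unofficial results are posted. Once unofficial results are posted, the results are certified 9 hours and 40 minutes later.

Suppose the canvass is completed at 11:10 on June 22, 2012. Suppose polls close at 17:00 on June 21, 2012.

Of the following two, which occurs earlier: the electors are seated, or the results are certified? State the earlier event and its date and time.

The results are certified — 13:20 on June 22, 2012

The canvass is completed: 11:10 Jun 22, 2012.
The electors are seated: 11:10 Jun 22, 2012 + 6h05m = 17:15 Jun 22, 2012.
Polls close: 17:00 Jun 21, 2012.
Unofficial results are posted: 17:00 Jun 21, 2012 + 10h40m = 03:40 Jun 22, 2012.
The results are certified: 03:40 Jun 22, 2012 + 9h40m = 13:20 Jun 22, 2012.
Comparing: the electors are seated at 17:15 Jun 22, 2012 vs the results are certified at 13:20 Jun 22, 2012. Earlier: the results are certified.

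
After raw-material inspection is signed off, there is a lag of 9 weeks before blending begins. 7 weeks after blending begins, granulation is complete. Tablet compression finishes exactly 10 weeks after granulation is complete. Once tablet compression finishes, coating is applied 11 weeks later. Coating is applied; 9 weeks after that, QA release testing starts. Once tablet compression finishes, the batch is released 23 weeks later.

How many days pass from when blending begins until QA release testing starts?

259 days

Causal path: blending begins → granulation is complete → tablet compression finishes → coating is applied → QA release testing starts.
Total delay along the path: 7 + 10 + 11 + 9 weeks = 37 weeks = 259 days.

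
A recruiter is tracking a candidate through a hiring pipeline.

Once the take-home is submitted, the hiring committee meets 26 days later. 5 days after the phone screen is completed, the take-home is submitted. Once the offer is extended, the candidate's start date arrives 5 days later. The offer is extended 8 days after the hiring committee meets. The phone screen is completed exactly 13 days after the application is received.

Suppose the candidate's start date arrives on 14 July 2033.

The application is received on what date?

18 May 2033

The candidate's start date arrives: Jul 14, 2033.
The offer is extended: Jul 14, 2033 − 5 days = Jul 9, 2033.
The hiring committee meets: Jul 9, 2033 − 8 days = Jul 1, 2033.
The take-home is submitted: Jul 1, 2033 − 26 days = Jun 5, 2033.
The phone screen is completed: Jun 5, 2033 − 5 days = May 31, 2033.
The application is received: May 31, 2033 − 13 days = May 18, 2033.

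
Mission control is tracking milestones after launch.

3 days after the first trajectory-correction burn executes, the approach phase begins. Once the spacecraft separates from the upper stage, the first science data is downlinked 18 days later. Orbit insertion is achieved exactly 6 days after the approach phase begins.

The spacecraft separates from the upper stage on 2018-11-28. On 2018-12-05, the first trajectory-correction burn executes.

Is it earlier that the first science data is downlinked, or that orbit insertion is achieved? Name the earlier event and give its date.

Orbit insertion is achieved — 2018-12-14

The spacecraft separates from the upper stage: Nov 28, 2018.
The first science data is downlinked: Nov 28, 2018 + 18 days = Dec 16, 2018.
The first trajectory-correction burn executes: Dec 5, 2018.
The approach phase begins: Dec 5, 2018 + 3 days = Dec 8, 2018.
Orbit insertion is achieved: Dec 8, 2018 + 6 days = Dec 14, 2018.
Comparing: the first science data is downlinked on Dec 16, 2018 vs orbit insertion is achieved on Dec 14, 2018. Earlier: orbit insertion is achieved.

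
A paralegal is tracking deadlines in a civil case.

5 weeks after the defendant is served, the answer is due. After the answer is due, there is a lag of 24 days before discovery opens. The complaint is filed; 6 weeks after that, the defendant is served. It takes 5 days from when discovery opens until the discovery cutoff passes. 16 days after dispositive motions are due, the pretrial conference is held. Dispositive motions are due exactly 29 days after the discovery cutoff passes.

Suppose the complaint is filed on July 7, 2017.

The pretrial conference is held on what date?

The complaint is filed: Jul 7, 2017.
The defendant is served: Jul 7, 2017 + 6 weeks = Aug 18, 2017.
The answer is due: Aug 18, 2017 + 5 weeks = Sep 22, 2017.
Discovery opens: Sep 22, 2017 + 24 days = Oct 16, 2017.
The discovery cutoff passes: Oct 16, 2017 + 5 days = Oct 21, 2017.
Dispositive motions are due: Oct 21, 2017 + 29 days = Nov 19, 2017.
The pretrial conference is held: Nov 19, 2017 + 16 days = Dec 5, 2017.

December 5, 2017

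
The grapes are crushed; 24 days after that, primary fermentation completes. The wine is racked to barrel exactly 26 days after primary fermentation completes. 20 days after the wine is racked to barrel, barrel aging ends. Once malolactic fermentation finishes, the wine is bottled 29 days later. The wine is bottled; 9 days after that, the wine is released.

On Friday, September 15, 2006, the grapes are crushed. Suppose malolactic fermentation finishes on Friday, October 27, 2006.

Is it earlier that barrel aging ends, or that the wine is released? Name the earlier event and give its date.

Barrel aging ends — Friday, November 24, 2006

The grapes are crushed: Sep 15, 2006.
Primary fermentation completes: Sep 15, 2006 + 24 days = Oct 9, 2006.
The wine is racked to barrel: Oct 9, 2006 + 26 days = Nov 4, 2006.
Barrel aging ends: Nov 4, 2006 + 20 days = Nov 24, 2006.
Malolactic fermentation finishes: Oct 27, 2006.
The wine is bottled: Oct 27, 2006 + 29 days = Nov 25, 2006.
The wine is released: Nov 25, 2006 + 9 days = Dec 4, 2006.
Comparing: barrel aging ends on Nov 24, 2006 vs the wine is released on Dec 4, 2006. Earlier: barrel aging ends.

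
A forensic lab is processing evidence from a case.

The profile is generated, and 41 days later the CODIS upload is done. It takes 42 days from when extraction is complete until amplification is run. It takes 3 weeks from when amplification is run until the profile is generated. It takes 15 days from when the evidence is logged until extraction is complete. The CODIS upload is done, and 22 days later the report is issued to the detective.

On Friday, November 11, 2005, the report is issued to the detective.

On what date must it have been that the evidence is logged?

Thursday, June 23, 2005

The report is issued to the detective: Nov 11, 2005.
The CODIS upload is done: Nov 11, 2005 − 22 days = Oct 20, 2005.
The profile is generated: Oct 20, 2005 − 41 days = Sep 9, 2005.
Amplification is run: Sep 9, 2005 − 3 weeks = Aug 19, 2005.
Extraction is complete: Aug 19, 2005 − 42 days = Jul 8, 2005.
The evidence is logged: Jul 8, 2005 − 15 days = Jun 23, 2005.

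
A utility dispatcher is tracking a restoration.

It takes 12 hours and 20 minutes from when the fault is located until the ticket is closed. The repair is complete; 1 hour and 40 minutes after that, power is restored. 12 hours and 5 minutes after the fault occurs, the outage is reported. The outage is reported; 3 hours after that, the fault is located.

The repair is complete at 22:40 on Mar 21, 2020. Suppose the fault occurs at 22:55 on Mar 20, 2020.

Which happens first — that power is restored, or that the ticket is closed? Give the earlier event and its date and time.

The repair is complete: 22:40 Mar 21, 2020.
Power is restored: 22:40 Mar 21, 2020 + 1h40m = 00:20 Mar 22, 2020.
The fault occurs: 22:55 Mar 20, 2020.
The outage is reported: 22:55 Mar 20, 2020 + 12h05m = 11:00 Mar 21, 2020.
The fault is located: 11:00 Mar 21, 2020 + 3h = 14:00 Mar 21, 2020.
The ticket is closed: 14:00 Mar 21, 2020 + 12h20m = 02:20 Mar 22, 2020.
Comparing: power is restored at 00:20 Mar 22, 2020 vs the ticket is closed at 02:20 Mar 22, 2020. Earlier: power is restored.

Power is restored — 00:20 on Mar 22, 2020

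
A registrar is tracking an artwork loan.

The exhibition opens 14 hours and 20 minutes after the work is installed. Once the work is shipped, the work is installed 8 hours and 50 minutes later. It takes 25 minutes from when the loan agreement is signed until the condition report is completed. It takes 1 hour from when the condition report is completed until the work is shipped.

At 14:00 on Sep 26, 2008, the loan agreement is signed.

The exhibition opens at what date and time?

The loan agreement is signed: 14:00 Sep 26, 2008.
The condition report is completed: 14:00 Sep 26, 2008 + 25m = 14:25 Sep 26, 2008.
The work is shipped: 14:25 Sep 26, 2008 + 1h = 15:25 Sep 26, 2008.
The work is installed: 15:25 Sep 26, 2008 + 8h50m = 00:15 Sep 27, 2008.
The exhibition opens: 00:15 Sep 27, 2008 + 14h20m = 14:35 Sep 27, 2008.

14:35 on Sep 27, 2008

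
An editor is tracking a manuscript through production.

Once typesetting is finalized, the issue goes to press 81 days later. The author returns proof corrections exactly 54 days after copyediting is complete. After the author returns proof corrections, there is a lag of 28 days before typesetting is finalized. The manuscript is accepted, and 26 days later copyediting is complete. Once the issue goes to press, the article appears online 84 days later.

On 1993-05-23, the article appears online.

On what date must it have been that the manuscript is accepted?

The article appears online: May 23, 1993.
The issue goes to press: May 23, 1993 − 84 days = Feb 28, 1993.
Typesetting is finalized: Feb 28, 1993 − 81 days = Dec 9, 1992.
The author returns proof corrections: Dec 9, 1992 − 28 days = Nov 11, 1992.
Copyediting is complete: Nov 11, 1992 − 54 days = Sep 18, 1992.
The manuscript is accepted: Sep 18, 1992 − 26 days = Aug 23, 1992.

1992-08-23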